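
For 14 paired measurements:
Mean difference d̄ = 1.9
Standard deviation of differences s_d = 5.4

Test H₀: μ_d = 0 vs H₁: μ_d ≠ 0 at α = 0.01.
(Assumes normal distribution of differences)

Answer: t = 1.3165, fail to reject H₀

Derivation:
df = n - 1 = 13
SE = s_d/√n = 5.4/√14 = 1.4432
t = d̄/SE = 1.9/1.4432 = 1.3165
Critical value: t_{0.005,13} = ±3.012
p-value ≈ 0.2107
Decision: fail to reject H₀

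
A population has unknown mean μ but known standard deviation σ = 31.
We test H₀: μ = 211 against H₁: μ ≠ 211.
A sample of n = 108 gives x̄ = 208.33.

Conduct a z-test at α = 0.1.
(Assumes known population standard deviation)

Standard error: SE = σ/√n = 31/√108 = 2.9830
z-statistic: z = (x̄ - μ₀)/SE = (208.33 - 211)/2.9830 = -0.8951
Critical value: ±1.645
p-value = 0.3707
Decision: fail to reject H₀

Answer: z = -0.8951, fail to reject H₀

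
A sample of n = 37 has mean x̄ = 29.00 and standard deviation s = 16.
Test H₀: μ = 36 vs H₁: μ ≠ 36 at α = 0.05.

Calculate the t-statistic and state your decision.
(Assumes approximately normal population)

df = n - 1 = 36
SE = s/√n = 16/√37 = 2.6304
t = (x̄ - μ₀)/SE = (29.00 - 36)/2.6304 = -2.6612
Critical value: t_{0.025,36} = ±2.028
p-value ≈ 0.0116
Decision: reject H₀

Answer: t = -2.6612, reject H₀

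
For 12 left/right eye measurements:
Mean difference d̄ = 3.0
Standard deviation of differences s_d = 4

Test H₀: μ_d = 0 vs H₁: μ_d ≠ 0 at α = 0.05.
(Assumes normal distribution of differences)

Answer: t = 2.5981, reject H₀

Derivation:
df = n - 1 = 11
SE = s_d/√n = 4/√12 = 1.1547
t = d̄/SE = 3.0/1.1547 = 2.5981
Critical value: t_{0.025,11} = ±2.201
p-value ≈ 0.0248
Decision: reject H₀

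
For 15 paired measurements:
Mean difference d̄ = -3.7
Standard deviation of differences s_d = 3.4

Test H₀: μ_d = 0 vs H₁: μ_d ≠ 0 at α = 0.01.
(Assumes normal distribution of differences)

Answer: t = -4.2146, reject H₀

Derivation:
df = n - 1 = 14
SE = s_d/√n = 3.4/√15 = 0.8779
t = d̄/SE = -3.7/0.8779 = -4.2146
Critical value: t_{0.005,14} = ±2.977
p-value ≈ 0.0009
Decision: reject H₀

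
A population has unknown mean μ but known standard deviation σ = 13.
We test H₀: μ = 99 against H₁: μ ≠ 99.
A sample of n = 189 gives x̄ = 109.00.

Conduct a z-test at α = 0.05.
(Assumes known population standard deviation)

Standard error: SE = σ/√n = 13/√189 = 0.9456
z-statistic: z = (x̄ - μ₀)/SE = (109.00 - 99)/0.9456 = 10.5753
Critical value: ±1.960
p-value < 0.0001
Decision: reject H₀

Answer: z = 10.5753, reject H₀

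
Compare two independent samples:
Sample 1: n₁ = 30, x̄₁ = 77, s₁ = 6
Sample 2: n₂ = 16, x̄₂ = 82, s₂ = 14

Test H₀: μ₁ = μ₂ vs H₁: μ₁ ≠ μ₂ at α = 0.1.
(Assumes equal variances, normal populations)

Pooled variance: s²_p = [29×6² + 15×14²]/(44) = 90.5455
s_p = 9.5155
SE = s_p×√(1/n₁ + 1/n₂) = 9.5155×√(1/30 + 1/16) = 2.9457
t = (x̄₁ - x̄₂)/SE = (77 - 82)/2.9457 = -1.6974
df = 44, t-critical = ±1.680
Decision: reject H₀

Answer: t = -1.6974, reject H₀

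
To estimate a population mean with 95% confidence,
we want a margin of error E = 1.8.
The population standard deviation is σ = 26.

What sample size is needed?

Answer: n = 802

Derivation:
z_0.025 = 1.960
n = (z×σ/E)² = (1.960×26/1.8)²
n = 801.5190
Round up: n = 802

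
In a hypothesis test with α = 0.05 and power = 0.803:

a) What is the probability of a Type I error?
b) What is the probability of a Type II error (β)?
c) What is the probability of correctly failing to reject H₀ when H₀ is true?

Answer: a) 0.05, b) 0.197, c) 0.95

Derivation:
a) Type I error probability = α = 0.05
b) Power = P(reject H₀ | H₁ true) = 1 - β = 0.803, so Type II error probability = β = 1 - Power = 0.197
c) P(fail to reject H₀ | H₀ true) = 1 - α = 0.95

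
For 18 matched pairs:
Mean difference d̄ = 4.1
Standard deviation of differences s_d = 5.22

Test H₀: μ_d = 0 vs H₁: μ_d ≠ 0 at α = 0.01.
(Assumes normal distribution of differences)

df = n - 1 = 17
SE = s_d/√n = 5.22/√18 = 1.2304
t = d̄/SE = 4.1/1.2304 = 3.3322
Critical value: t_{0.005,17} = ±2.898
p-value ≈ 0.0039
Decision: reject H₀

Answer: t = 3.3322, reject H₀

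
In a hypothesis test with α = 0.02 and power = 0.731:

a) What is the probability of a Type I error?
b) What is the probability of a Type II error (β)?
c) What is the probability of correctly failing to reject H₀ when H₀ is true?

Answer: a) 0.02, b) 0.269, c) 0.98

Derivation:
a) Type I error probability = α = 0.02
b) Power = P(reject H₀ | H₁ true) = 1 - β = 0.731, so Type II error probability = β = 1 - Power = 0.269
c) P(fail to reject H₀ | H₀ true) = 1 - α = 0.98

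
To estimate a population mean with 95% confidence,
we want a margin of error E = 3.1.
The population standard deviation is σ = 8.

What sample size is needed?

z_0.025 = 1.960
n = (z×σ/E)² = (1.960×8/3.1)²
n = 25.5840
Round up: n = 26

Answer: n = 26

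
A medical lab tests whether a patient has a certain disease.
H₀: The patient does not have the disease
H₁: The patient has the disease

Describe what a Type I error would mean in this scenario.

Type I error: rejecting H₀ when it is actually true (false positive).
Type II error: failing to reject H₀ when H₁ is actually true (false negative).

Answer: Diagnosing a healthy patient as having the disease (false positive)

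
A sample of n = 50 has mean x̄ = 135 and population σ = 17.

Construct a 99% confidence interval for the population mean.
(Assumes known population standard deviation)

Confidence level: 99%, α = 0.01
z_0.005 = 2.576
SE = σ/√n = 17/√50 = 2.4042
Margin of error = 2.576 × 2.4042 = 6.1932
CI: x̄ ± margin = 135 ± 6.1932
CI: (128.8068, 141.1932)

Answer: (128.8068, 141.1932)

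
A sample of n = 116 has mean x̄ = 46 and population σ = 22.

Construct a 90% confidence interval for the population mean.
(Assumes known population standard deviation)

Confidence level: 90%, α = 0.1
z_0.05 = 1.645
SE = σ/√n = 22/√116 = 2.0426
Margin of error = 1.645 × 2.0426 = 3.3601
CI: x̄ ± margin = 46 ± 3.3601
CI: (42.6399, 49.3601)

Answer: (42.6399, 49.3601)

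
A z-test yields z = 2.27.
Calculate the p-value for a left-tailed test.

Answer: p-value ≈ 0.9884

Derivation:
For z = 2.27:
p = P(Z < 2.27) = Φ(2.27) = 0.9884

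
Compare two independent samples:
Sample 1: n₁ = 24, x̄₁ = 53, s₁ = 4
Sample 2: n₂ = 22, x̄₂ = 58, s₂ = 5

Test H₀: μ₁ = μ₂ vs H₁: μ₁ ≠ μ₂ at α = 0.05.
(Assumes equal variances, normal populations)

Answer: t = -3.7602, reject H₀

Derivation:
Pooled variance: s²_p = [23×4² + 21×5²]/(44) = 20.2955
s_p = 4.5051
SE = s_p×√(1/n₁ + 1/n₂) = 4.5051×√(1/24 + 1/22) = 1.3297
t = (x̄₁ - x̄₂)/SE = (53 - 58)/1.3297 = -3.7602
df = 44, t-critical = ±2.015
Decision: reject H₀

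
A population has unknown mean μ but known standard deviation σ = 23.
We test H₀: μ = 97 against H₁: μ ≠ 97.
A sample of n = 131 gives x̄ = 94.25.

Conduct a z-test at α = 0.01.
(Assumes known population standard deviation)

Answer: z = -1.3685, fail to reject H₀

Derivation:
Standard error: SE = σ/√n = 23/√131 = 2.0095
z-statistic: z = (x̄ - μ₀)/SE = (94.25 - 97)/2.0095 = -1.3685
Critical value: ±2.576
p-value = 0.1712
Decision: fail to reject H₀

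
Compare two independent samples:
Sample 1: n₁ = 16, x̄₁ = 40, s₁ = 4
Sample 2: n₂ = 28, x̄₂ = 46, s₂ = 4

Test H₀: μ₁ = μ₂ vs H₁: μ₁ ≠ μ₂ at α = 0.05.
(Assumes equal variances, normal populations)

Answer: t = -4.7862, reject H₀

Derivation:
Pooled variance: s²_p = [15×4² + 27×4²]/(42) = 16.0000
s_p = 4.0000
SE = s_p×√(1/n₁ + 1/n₂) = 4.0000×√(1/16 + 1/28) = 1.2536
t = (x̄₁ - x̄₂)/SE = (40 - 46)/1.2536 = -4.7862
df = 42, t-critical = ±2.018
Decision: reject H₀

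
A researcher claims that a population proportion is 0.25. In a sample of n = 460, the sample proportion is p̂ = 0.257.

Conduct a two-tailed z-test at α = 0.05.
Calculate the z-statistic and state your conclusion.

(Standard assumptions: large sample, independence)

H₀: p = 0.25, H₁: p ≠ 0.25
Standard error: SE = √(p₀(1-p₀)/n) = √(0.25×0.75/460) = 0.020189
z-statistic: z = (p̂ - p₀)/SE = (0.257 - 0.25)/0.020189 = 0.3467
Critical value: z_0.025 = ±1.960
p-value = 0.7288
Decision: fail to reject H₀ at α = 0.05

Answer: z = 0.3467, fail to reject H₀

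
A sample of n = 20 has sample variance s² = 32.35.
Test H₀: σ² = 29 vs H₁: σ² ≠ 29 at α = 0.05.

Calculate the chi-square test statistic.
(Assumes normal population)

Answer: χ² = 21.1948, fail to reject H₀

Derivation:
df = n - 1 = 19
χ² = (n-1)s²/σ₀² = 19×32.35/29 = 21.1948
Critical values: χ²_{0.975,19} = 8.907, χ²_{0.025,19} = 32.852
Rejection region: χ² < 8.907 or χ² > 32.852
Decision: fail to reject H₀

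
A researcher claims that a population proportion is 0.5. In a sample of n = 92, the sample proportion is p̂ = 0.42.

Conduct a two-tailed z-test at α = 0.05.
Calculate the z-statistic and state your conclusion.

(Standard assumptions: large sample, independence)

H₀: p = 0.5, H₁: p ≠ 0.5
Standard error: SE = √(p₀(1-p₀)/n) = √(0.5×0.5/92) = 0.052129
z-statistic: z = (p̂ - p₀)/SE = (0.42 - 0.5)/0.052129 = -1.5347
Critical value: z_0.025 = ±1.960
p-value = 0.1249
Decision: fail to reject H₀ at α = 0.05

Answer: z = -1.5347, fail to reject H₀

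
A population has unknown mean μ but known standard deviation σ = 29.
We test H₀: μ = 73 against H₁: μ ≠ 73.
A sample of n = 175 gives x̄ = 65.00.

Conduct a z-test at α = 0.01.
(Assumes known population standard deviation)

Standard error: SE = σ/√n = 29/√175 = 2.1922
z-statistic: z = (x̄ - μ₀)/SE = (65.00 - 73)/2.1922 = -3.6493
Critical value: ±2.576
p-value = 0.0003
Decision: reject H₀

Answer: z = -3.6493, reject H₀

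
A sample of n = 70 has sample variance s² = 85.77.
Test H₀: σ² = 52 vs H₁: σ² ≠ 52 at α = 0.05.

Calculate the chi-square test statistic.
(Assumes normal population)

Answer: χ² = 113.8102, reject H₀

Derivation:
df = n - 1 = 69
χ² = (n-1)s²/σ₀² = 69×85.77/52 = 113.8102
Critical values: χ²_{0.975,69} = 47.924, χ²_{0.025,69} = 93.856
Rejection region: χ² < 47.924 or χ² > 93.856
Decision: reject H₀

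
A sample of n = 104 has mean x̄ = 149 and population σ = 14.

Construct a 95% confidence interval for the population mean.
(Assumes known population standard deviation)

Answer: (146.3093, 151.6907)

Derivation:
Confidence level: 95%, α = 0.05
z_0.025 = 1.960
SE = σ/√n = 14/√104 = 1.3728
Margin of error = 1.960 × 1.3728 = 2.6907
CI: x̄ ± margin = 149 ± 2.6907
CI: (146.3093, 151.6907)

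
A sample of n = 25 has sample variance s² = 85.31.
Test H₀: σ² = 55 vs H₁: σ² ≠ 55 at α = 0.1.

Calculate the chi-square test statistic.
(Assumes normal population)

Answer: χ² = 37.2262, reject H₀

Derivation:
df = n - 1 = 24
χ² = (n-1)s²/σ₀² = 24×85.31/55 = 37.2262
Critical values: χ²_{0.95,24} = 13.848, χ²_{0.05,24} = 36.415
Rejection region: χ² < 13.848 or χ² > 36.415
Decision: reject H₀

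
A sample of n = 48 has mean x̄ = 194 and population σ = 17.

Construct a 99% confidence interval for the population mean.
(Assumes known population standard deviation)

Answer: (187.6793, 200.3207)

Derivation:
Confidence level: 99%, α = 0.01
z_0.005 = 2.576
SE = σ/√n = 17/√48 = 2.4537
Margin of error = 2.576 × 2.4537 = 6.3207
CI: x̄ ± margin = 194 ± 6.3207
CI: (187.6793, 200.3207)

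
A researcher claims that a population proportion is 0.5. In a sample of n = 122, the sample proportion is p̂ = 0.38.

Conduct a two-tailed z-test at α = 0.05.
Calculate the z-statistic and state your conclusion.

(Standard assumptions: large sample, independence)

H₀: p = 0.5, H₁: p ≠ 0.5
Standard error: SE = √(p₀(1-p₀)/n) = √(0.5×0.5/122) = 0.045268
z-statistic: z = (p̂ - p₀)/SE = (0.38 - 0.5)/0.045268 = -2.6509
Critical value: z_0.025 = ±1.960
p-value = 0.0080
Decision: reject H₀ at α = 0.05

Answer: z = -2.6509, reject H₀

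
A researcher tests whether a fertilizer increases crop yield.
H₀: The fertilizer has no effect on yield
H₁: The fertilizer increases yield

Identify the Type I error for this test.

Answer: Concluding the fertilizer works when it doesn't

Derivation:
Type I error (α): Rejecting H₀ when H₀ is true
Type II error (β): Failing to reject H₀ when H₁ is true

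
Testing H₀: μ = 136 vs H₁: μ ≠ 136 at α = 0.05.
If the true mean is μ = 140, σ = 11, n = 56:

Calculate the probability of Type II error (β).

Answer: β ≈ 0.2232

Derivation:
SE = σ/√n = 11/√56 = 1.4699
Critical values: μ₀ ± z_0.025×SE = 136 ± 1.960×1.4699
Acceptance region: (133.1190, 138.8810)
Under H₁ (μ = 140): z_high = (138.8810 - 140)/1.4699 = -0.7613, z_low = (133.1190 - 140)/1.4699 = -4.6813
β = P(not reject | H₁) = Φ(-0.7613) - Φ(-4.6813) ≈ 0.2232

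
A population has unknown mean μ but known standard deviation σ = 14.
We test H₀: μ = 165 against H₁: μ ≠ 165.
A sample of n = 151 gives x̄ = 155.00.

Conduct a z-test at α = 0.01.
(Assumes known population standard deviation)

Answer: z = -8.7773, reject H₀

Derivation:
Standard error: SE = σ/√n = 14/√151 = 1.1393
z-statistic: z = (x̄ - μ₀)/SE = (155.00 - 165)/1.1393 = -8.7773
Critical value: ±2.576
p-value < 0.0001
Decision: reject H₀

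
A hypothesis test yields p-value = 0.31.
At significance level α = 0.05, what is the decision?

Compare p-value to α:
0.31 ≥ 0.05
Decision: fail to reject H₀

Answer: fail to reject H₀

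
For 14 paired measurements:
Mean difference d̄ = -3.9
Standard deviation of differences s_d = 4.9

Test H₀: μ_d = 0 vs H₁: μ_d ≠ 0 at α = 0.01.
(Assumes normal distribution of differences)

Answer: t = -2.9780, fail to reject H₀

Derivation:
df = n - 1 = 13
SE = s_d/√n = 4.9/√14 = 1.3096
t = d̄/SE = -3.9/1.3096 = -2.9780
Critical value: t_{0.005,13} = ±3.012
p-value ≈ 0.0107
Decision: fail to reject H₀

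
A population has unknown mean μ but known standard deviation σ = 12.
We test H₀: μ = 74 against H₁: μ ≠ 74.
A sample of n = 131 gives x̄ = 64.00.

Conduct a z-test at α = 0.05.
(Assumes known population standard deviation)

Answer: z = -9.5383, reject H₀

Derivation:
Standard error: SE = σ/√n = 12/√131 = 1.0484
z-statistic: z = (x̄ - μ₀)/SE = (64.00 - 74)/1.0484 = -9.5383
Critical value: ±1.960
p-value < 0.0001
Decision: reject H₀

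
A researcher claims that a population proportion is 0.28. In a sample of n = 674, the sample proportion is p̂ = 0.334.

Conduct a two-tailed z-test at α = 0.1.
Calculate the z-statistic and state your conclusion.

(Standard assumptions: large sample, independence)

Answer: z = 3.1223, reject H₀

Derivation:
H₀: p = 0.28, H₁: p ≠ 0.28
Standard error: SE = √(p₀(1-p₀)/n) = √(0.28×0.72/674) = 0.017295
z-statistic: z = (p̂ - p₀)/SE = (0.334 - 0.28)/0.017295 = 3.1223
Critical value: z_0.05 = ±1.645
p-value = 0.0018
Decision: reject H₀ at α = 0.1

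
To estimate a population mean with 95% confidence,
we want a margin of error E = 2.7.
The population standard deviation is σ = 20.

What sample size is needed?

Answer: n = 211

Derivation:
z_0.025 = 1.960
n = (z×σ/E)² = (1.960×20/2.7)²
n = 210.7874
Round up: n = 211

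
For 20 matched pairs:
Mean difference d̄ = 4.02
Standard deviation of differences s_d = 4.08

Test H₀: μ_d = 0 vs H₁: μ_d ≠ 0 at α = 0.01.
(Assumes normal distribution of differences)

Answer: t = 4.4064, reject H₀

Derivation:
df = n - 1 = 19
SE = s_d/√n = 4.08/√20 = 0.9123
t = d̄/SE = 4.02/0.9123 = 4.4064
Critical value: t_{0.005,19} = ±2.861
p-value ≈ 0.0003
Decision: reject H₀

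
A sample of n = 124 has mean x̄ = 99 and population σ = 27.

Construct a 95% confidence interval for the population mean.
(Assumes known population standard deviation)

Answer: (94.2476, 103.7524)

Derivation:
Confidence level: 95%, α = 0.05
z_0.025 = 1.960
SE = σ/√n = 27/√124 = 2.4247
Margin of error = 1.960 × 2.4247 = 4.7524
CI: x̄ ± margin = 99 ± 4.7524
CI: (94.2476, 103.7524)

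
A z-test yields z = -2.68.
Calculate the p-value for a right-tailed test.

For z = -2.68:
p = P(Z > -2.68) = 1 - Φ(-2.68) = 0.9963

Answer: p-value ≈ 0.9963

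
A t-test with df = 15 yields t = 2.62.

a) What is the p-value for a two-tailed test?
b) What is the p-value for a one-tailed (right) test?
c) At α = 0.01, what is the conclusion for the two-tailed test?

Answer: a) 0.0193, b) 0.0097, c) fail to reject H₀

Derivation:
Using t-distribution with df = 15:
a) Two-tailed: p = 2×P(T > 2.62) = 0.0193
b) One-tailed: p = P(T > 2.62) = 0.0097
c) 0.0193 ≥ 0.01, fail to reject H₀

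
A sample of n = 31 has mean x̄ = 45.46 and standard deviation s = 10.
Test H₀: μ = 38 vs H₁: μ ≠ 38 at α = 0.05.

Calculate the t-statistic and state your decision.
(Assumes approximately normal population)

df = n - 1 = 30
SE = s/√n = 10/√31 = 1.7961
t = (x̄ - μ₀)/SE = (45.46 - 38)/1.7961 = 4.1534
Critical value: t_{0.025,30} = ±2.042
p-value ≈ 0.0003
Decision: reject H₀

Answer: t = 4.1534, reject H₀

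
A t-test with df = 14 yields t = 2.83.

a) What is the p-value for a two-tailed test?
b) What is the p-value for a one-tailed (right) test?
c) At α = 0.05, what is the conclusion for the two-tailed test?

Answer: a) 0.0134, b) 0.0067, c) reject H₀

Derivation:
Using t-distribution with df = 14:
a) Two-tailed: p = 2×P(T > 2.83) = 0.0134
b) One-tailed: p = P(T > 2.83) = 0.0067
c) 0.0134 < 0.05, reject H₀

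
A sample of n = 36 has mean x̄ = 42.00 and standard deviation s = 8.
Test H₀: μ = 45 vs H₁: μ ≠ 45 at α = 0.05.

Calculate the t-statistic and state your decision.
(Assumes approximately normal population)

df = n - 1 = 35
SE = s/√n = 8/√36 = 1.3333
t = (x̄ - μ₀)/SE = (42.00 - 45)/1.3333 = -2.2501
Critical value: t_{0.025,35} = ±2.030
p-value ≈ 0.0308
Decision: reject H₀

Answer: t = -2.2501, reject H₀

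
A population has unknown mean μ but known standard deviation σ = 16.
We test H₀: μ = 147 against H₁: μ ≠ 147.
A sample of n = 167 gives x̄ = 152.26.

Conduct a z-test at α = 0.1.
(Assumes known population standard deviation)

Answer: z = 4.2484, reject H₀

Derivation:
Standard error: SE = σ/√n = 16/√167 = 1.2381
z-statistic: z = (x̄ - μ₀)/SE = (152.26 - 147)/1.2381 = 4.2484
Critical value: ±1.645
p-value < 0.0001
Decision: reject H₀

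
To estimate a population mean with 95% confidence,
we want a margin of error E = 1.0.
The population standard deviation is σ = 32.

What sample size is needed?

Answer: n = 3934

Derivation:
z_0.025 = 1.960
n = (z×σ/E)² = (1.960×32/1.0)²
n = 3933.7984
Round up: n = 3934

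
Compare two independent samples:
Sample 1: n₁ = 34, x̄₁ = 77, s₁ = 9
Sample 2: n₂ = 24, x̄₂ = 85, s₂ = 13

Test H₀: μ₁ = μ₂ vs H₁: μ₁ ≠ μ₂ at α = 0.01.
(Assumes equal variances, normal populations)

Answer: t = -2.7724, reject H₀

Derivation:
Pooled variance: s²_p = [33×9² + 23×13²]/(56) = 117.1429
s_p = 10.8233
SE = s_p×√(1/n₁ + 1/n₂) = 10.8233×√(1/34 + 1/24) = 2.8856
t = (x̄₁ - x̄₂)/SE = (77 - 85)/2.8856 = -2.7724
df = 56, t-critical = ±2.667
Decision: reject H₀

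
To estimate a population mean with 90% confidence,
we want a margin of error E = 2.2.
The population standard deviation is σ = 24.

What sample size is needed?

z_0.05 = 1.645
n = (z×σ/E)² = (1.645×24/2.2)²
n = 322.0393
Round up: n = 323

Answer: n = 323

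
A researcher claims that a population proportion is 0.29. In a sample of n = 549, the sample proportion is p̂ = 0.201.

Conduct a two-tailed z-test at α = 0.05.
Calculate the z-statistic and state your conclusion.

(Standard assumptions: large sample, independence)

H₀: p = 0.29, H₁: p ≠ 0.29
Standard error: SE = √(p₀(1-p₀)/n) = √(0.29×0.71/549) = 0.019366
z-statistic: z = (p̂ - p₀)/SE = (0.201 - 0.29)/0.019366 = -4.5957
Critical value: z_0.025 = ±1.960
p-value < 0.0001
Decision: reject H₀ at α = 0.05

Answer: z = -4.5957, reject H₀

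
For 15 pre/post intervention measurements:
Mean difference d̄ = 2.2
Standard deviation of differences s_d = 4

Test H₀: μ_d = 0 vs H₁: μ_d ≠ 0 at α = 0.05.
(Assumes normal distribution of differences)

df = n - 1 = 14
SE = s_d/√n = 4/√15 = 1.0328
t = d̄/SE = 2.2/1.0328 = 2.1301
Critical value: t_{0.025,14} = ±2.145
p-value ≈ 0.0514
Decision: fail to reject H₀

Answer: t = 2.1301, fail to reject H₀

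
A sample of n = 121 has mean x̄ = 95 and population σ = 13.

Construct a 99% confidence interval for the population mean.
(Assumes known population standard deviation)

Answer: (91.9557, 98.0443)

Derivation:
Confidence level: 99%, α = 0.01
z_0.005 = 2.576
SE = σ/√n = 13/√121 = 1.1818
Margin of error = 2.576 × 1.1818 = 3.0443
CI: x̄ ± margin = 95 ± 3.0443
CI: (91.9557, 98.0443)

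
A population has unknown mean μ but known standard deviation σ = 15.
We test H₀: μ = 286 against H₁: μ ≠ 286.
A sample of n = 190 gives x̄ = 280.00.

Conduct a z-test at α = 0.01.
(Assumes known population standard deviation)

Answer: z = -5.5137, reject H₀

Derivation:
Standard error: SE = σ/√n = 15/√190 = 1.0882
z-statistic: z = (x̄ - μ₀)/SE = (280.00 - 286)/1.0882 = -5.5137
Critical value: ±2.576
p-value < 0.0001
Decision: reject H₀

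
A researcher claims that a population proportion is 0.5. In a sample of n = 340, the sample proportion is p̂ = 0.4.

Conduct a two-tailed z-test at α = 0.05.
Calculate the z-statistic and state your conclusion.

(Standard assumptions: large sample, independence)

Answer: z = -3.6879, reject H₀

Derivation:
H₀: p = 0.5, H₁: p ≠ 0.5
Standard error: SE = √(p₀(1-p₀)/n) = √(0.5×0.5/340) = 0.027116
z-statistic: z = (p̂ - p₀)/SE = (0.4 - 0.5)/0.027116 = -3.6879
Critical value: z_0.025 = ±1.960
p-value = 0.0002
Decision: reject H₀ at α = 0.05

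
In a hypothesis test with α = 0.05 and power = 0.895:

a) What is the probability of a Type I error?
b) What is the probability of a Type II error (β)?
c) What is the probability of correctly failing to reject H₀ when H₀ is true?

a) Type I error probability = α = 0.05
b) Power = P(reject H₀ | H₁ true) = 1 - β = 0.895, so Type II error probability = β = 1 - Power = 0.105
c) P(fail to reject H₀ | H₀ true) = 1 - α = 0.95

Answer: a) 0.05, b) 0.105, c) 0.95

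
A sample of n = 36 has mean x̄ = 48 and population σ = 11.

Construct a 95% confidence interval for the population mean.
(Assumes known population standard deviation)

Answer: (44.4067, 51.5933)

Derivation:
Confidence level: 95%, α = 0.05
z_0.025 = 1.960
SE = σ/√n = 11/√36 = 1.8333
Margin of error = 1.960 × 1.8333 = 3.5933
CI: x̄ ± margin = 48 ± 3.5933
CI: (44.4067, 51.5933)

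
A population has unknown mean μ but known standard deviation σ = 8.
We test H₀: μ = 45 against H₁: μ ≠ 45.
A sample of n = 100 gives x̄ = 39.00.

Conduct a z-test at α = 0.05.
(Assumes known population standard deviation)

Standard error: SE = σ/√n = 8/√100 = 0.8000
z-statistic: z = (x̄ - μ₀)/SE = (39.00 - 45)/0.8000 = -7.5000
Critical value: ±1.960
p-value < 0.0001
Decision: reject H₀

Answer: z = -7.5000, reject H₀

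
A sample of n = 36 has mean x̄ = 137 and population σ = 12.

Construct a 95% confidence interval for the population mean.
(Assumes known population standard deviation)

Confidence level: 95%, α = 0.05
z_0.025 = 1.960
SE = σ/√n = 12/√36 = 2.0000
Margin of error = 1.960 × 2.0000 = 3.9200
CI: x̄ ± margin = 137 ± 3.9200
CI: (133.0800, 140.9200)

Answer: (133.0800, 140.9200)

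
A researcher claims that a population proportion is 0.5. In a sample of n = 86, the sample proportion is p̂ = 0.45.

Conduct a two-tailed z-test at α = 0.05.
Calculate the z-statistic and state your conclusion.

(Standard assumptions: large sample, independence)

H₀: p = 0.5, H₁: p ≠ 0.5
Standard error: SE = √(p₀(1-p₀)/n) = √(0.5×0.5/86) = 0.053916
z-statistic: z = (p̂ - p₀)/SE = (0.45 - 0.5)/0.053916 = -0.9274
Critical value: z_0.025 = ±1.960
p-value = 0.3537
Decision: fail to reject H₀ at α = 0.05

Answer: z = -0.9274, fail to reject H₀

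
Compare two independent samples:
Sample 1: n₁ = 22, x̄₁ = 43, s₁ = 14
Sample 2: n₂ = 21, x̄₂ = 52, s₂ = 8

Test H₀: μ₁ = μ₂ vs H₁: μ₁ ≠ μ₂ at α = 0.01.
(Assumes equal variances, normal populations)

Answer: t = -2.5715, fail to reject H₀

Derivation:
Pooled variance: s²_p = [21×14² + 20×8²]/(41) = 131.6098
s_p = 11.4721
SE = s_p×√(1/n₁ + 1/n₂) = 11.4721×√(1/22 + 1/21) = 3.4999
t = (x̄₁ - x̄₂)/SE = (43 - 52)/3.4999 = -2.5715
df = 41, t-critical = ±2.701
Decision: fail to reject H₀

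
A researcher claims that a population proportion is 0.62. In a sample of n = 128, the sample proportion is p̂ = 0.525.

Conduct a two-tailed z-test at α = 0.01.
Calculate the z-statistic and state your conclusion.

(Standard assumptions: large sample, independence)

Answer: z = -2.2143, fail to reject H₀

Derivation:
H₀: p = 0.62, H₁: p ≠ 0.62
Standard error: SE = √(p₀(1-p₀)/n) = √(0.62×0.38/128) = 0.042903
z-statistic: z = (p̂ - p₀)/SE = (0.525 - 0.62)/0.042903 = -2.2143
Critical value: z_0.005 = ±2.576
p-value = 0.0268
Decision: fail to reject H₀ at α = 0.01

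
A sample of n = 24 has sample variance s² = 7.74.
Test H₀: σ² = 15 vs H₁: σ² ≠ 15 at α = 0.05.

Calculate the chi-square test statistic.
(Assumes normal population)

df = n - 1 = 23
χ² = (n-1)s²/σ₀² = 23×7.74/15 = 11.8680
Critical values: χ²_{0.975,23} = 11.689, χ²_{0.025,23} = 38.076
Rejection region: χ² < 11.689 or χ² > 38.076
Decision: fail to reject H₀

Answer: χ² = 11.8680, fail to reject H₀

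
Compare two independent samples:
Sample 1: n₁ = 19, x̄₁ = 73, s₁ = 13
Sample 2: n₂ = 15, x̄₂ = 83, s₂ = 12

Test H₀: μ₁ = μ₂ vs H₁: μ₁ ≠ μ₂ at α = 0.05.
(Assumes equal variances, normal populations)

Pooled variance: s²_p = [18×13² + 14×12²]/(32) = 158.0625
s_p = 12.5723
SE = s_p×√(1/n₁ + 1/n₂) = 12.5723×√(1/19 + 1/15) = 4.3424
t = (x̄₁ - x̄₂)/SE = (73 - 83)/4.3424 = -2.3029
df = 32, t-critical = ±2.037
Decision: reject H₀

Answer: t = -2.3029, reject H₀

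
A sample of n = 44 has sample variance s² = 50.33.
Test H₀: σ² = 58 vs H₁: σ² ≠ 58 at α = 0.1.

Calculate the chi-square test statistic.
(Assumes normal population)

Answer: χ² = 37.3136, fail to reject H₀

Derivation:
df = n - 1 = 43
χ² = (n-1)s²/σ₀² = 43×50.33/58 = 37.3136
Critical values: χ²_{0.95,43} = 28.965, χ²_{0.05,43} = 59.304
Rejection region: χ² < 28.965 or χ² > 59.304
Decision: fail to reject H₀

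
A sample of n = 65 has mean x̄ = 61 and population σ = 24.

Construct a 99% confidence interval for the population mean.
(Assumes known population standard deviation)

Confidence level: 99%, α = 0.01
z_0.005 = 2.576
SE = σ/√n = 24/√65 = 2.9768
Margin of error = 2.576 × 2.9768 = 7.6682
CI: x̄ ± margin = 61 ± 7.6682
CI: (53.3318, 68.6682)

Answer: (53.3318, 68.6682)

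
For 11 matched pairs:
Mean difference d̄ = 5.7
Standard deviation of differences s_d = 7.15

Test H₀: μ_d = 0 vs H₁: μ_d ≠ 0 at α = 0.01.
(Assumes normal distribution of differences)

df = n - 1 = 10
SE = s_d/√n = 7.15/√11 = 2.1558
t = d̄/SE = 5.7/2.1558 = 2.6440
Critical value: t_{0.005,10} = ±3.169
p-value ≈ 0.0246
Decision: fail to reject H₀

Answer: t = 2.6440, fail to reject H₀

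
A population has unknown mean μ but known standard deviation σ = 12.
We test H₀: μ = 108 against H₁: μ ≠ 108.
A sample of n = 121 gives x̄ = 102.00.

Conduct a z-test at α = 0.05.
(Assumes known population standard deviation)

Standard error: SE = σ/√n = 12/√121 = 1.0909
z-statistic: z = (x̄ - μ₀)/SE = (102.00 - 108)/1.0909 = -5.5000
Critical value: ±1.960
p-value < 0.0001
Decision: reject H₀

Answer: z = -5.5000, reject H₀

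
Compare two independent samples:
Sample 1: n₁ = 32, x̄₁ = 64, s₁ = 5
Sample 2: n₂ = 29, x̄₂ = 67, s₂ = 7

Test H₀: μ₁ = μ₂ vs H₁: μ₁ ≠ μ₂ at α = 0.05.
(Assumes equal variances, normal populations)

Pooled variance: s²_p = [31×5² + 28×7²]/(59) = 36.3898
s_p = 6.0324
SE = s_p×√(1/n₁ + 1/n₂) = 6.0324×√(1/32 + 1/29) = 1.5466
t = (x̄₁ - x̄₂)/SE = (64 - 67)/1.5466 = -1.9397
df = 59, t-critical = ±2.001
Decision: fail to reject H₀

Answer: t = -1.9397, fail to reject H₀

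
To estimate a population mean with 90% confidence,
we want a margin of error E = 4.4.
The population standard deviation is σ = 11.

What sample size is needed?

Answer: n = 17

Derivation:
z_0.05 = 1.645
n = (z×σ/E)² = (1.645×11/4.4)²
n = 16.9127
Round up: n = 17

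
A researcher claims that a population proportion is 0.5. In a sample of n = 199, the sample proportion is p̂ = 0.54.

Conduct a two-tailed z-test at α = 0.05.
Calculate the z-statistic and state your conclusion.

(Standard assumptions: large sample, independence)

Answer: z = 1.1285, fail to reject H₀

Derivation:
H₀: p = 0.5, H₁: p ≠ 0.5
Standard error: SE = √(p₀(1-p₀)/n) = √(0.5×0.5/199) = 0.035444
z-statistic: z = (p̂ - p₀)/SE = (0.54 - 0.5)/0.035444 = 1.1285
Critical value: z_0.025 = ±1.960
p-value = 0.2591
Decision: fail to reject H₀ at α = 0.05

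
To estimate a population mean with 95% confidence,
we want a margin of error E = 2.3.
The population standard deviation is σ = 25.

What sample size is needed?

z_0.025 = 1.960
n = (z×σ/E)² = (1.960×25/2.3)²
n = 453.8752
Round up: n = 454

Answer: n = 454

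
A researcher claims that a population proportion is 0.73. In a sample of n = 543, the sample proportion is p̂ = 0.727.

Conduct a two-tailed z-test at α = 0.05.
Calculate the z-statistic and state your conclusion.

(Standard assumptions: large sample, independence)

Answer: z = -0.1575, fail to reject H₀

Derivation:
H₀: p = 0.73, H₁: p ≠ 0.73
Standard error: SE = √(p₀(1-p₀)/n) = √(0.73×0.27/543) = 0.019052
z-statistic: z = (p̂ - p₀)/SE = (0.727 - 0.73)/0.019052 = -0.1575
Critical value: z_0.025 = ±1.960
p-value = 0.8749
Decision: fail to reject H₀ at α = 0.05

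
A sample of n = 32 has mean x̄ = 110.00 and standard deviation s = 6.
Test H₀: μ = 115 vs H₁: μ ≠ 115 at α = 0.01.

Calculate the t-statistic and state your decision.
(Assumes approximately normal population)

df = n - 1 = 31
SE = s/√n = 6/√32 = 1.0607
t = (x̄ - μ₀)/SE = (110.00 - 115)/1.0607 = -4.7139
Critical value: t_{0.005,31} = ±2.744
p-value < 0.0001
Decision: reject H₀

Answer: t = -4.7139, reject H₀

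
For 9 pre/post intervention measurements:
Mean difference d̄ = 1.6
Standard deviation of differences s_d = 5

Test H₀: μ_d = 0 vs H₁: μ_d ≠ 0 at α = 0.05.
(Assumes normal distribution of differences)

df = n - 1 = 8
SE = s_d/√n = 5/√9 = 1.6667
t = d̄/SE = 1.6/1.6667 = 0.9600
Critical value: t_{0.025,8} = ±2.306
p-value ≈ 0.3652
Decision: fail to reject H₀

Answer: t = 0.9600, fail to reject H₀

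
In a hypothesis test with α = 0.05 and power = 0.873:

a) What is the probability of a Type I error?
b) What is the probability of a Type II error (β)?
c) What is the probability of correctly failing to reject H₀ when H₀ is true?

a) Type I error probability = α = 0.05
b) Power = P(reject H₀ | H₁ true) = 1 - β = 0.873, so Type II error probability = β = 1 - Power = 0.127
c) P(fail to reject H₀ | H₀ true) = 1 - α = 0.95

Answer: a) 0.05, b) 0.127, c) 0.95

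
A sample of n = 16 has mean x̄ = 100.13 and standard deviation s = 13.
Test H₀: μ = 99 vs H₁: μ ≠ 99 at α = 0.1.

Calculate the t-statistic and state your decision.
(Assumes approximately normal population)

df = n - 1 = 15
SE = s/√n = 13/√16 = 3.2500
t = (x̄ - μ₀)/SE = (100.13 - 99)/3.2500 = 0.3477
Critical value: t_{0.05,15} = ±1.753
p-value ≈ 0.7329
Decision: fail to reject H₀

Answer: t = 0.3477, fail to reject H₀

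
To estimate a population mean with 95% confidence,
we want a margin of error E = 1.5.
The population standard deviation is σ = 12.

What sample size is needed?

Answer: n = 246

Derivation:
z_0.025 = 1.960
n = (z×σ/E)² = (1.960×12/1.5)²
n = 245.8624
Round up: n = 246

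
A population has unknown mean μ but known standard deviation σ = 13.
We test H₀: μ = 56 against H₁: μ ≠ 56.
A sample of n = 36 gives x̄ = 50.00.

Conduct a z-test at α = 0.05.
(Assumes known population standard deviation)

Answer: z = -2.7692, reject H₀

Derivation:
Standard error: SE = σ/√n = 13/√36 = 2.1667
z-statistic: z = (x̄ - μ₀)/SE = (50.00 - 56)/2.1667 = -2.7692
Critical value: ±1.960
p-value = 0.0056
Decision: reject H₀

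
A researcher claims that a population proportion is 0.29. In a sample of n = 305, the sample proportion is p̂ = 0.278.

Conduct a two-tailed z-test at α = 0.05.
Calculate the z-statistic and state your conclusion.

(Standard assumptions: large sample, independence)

Answer: z = -0.4619, fail to reject H₀

Derivation:
H₀: p = 0.29, H₁: p ≠ 0.29
Standard error: SE = √(p₀(1-p₀)/n) = √(0.29×0.71/305) = 0.025982
z-statistic: z = (p̂ - p₀)/SE = (0.278 - 0.29)/0.025982 = -0.4619
Critical value: z_0.025 = ±1.960
p-value = 0.6442
Decision: fail to reject H₀ at α = 0.05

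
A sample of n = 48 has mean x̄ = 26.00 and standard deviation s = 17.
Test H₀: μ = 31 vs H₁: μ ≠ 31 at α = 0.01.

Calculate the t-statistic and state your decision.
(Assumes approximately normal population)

df = n - 1 = 47
SE = s/√n = 17/√48 = 2.4537
t = (x̄ - μ₀)/SE = (26.00 - 31)/2.4537 = -2.0377
Critical value: t_{0.005,47} = ±2.685
p-value ≈ 0.0472
Decision: fail to reject H₀

Answer: t = -2.0377, fail to reject H₀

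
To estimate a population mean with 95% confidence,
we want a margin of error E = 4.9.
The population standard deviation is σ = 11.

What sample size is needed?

z_0.025 = 1.960
n = (z×σ/E)² = (1.960×11/4.9)²
n = 19.3600
Round up: n = 20

Answer: n = 20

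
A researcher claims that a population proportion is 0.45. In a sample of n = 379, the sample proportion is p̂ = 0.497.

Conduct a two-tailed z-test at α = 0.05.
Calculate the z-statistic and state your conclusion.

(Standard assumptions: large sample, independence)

H₀: p = 0.45, H₁: p ≠ 0.45
Standard error: SE = √(p₀(1-p₀)/n) = √(0.45×0.55/379) = 0.025555
z-statistic: z = (p̂ - p₀)/SE = (0.497 - 0.45)/0.025555 = 1.8392
Critical value: z_0.025 = ±1.960
p-value = 0.0659
Decision: fail to reject H₀ at α = 0.05

Answer: z = 1.8392, fail to reject H₀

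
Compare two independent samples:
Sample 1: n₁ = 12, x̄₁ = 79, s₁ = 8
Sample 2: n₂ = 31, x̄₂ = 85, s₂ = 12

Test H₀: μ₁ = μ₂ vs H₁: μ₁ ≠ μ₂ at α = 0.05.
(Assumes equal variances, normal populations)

Answer: t = -1.5943, fail to reject H₀

Derivation:
Pooled variance: s²_p = [11×8² + 30×12²]/(41) = 122.5366
s_p = 11.0696
SE = s_p×√(1/n₁ + 1/n₂) = 11.0696×√(1/12 + 1/31) = 3.7635
t = (x̄₁ - x̄₂)/SE = (79 - 85)/3.7635 = -1.5943
df = 41, t-critical = ±2.020
Decision: fail to reject H₀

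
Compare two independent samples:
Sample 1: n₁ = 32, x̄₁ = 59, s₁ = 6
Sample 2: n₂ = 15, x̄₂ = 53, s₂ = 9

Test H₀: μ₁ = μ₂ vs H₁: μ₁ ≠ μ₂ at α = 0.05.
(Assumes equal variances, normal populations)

Answer: t = 2.7116, reject H₀

Derivation:
Pooled variance: s²_p = [31×6² + 14×9²]/(45) = 50.0000
s_p = 7.0711
SE = s_p×√(1/n₁ + 1/n₂) = 7.0711×√(1/32 + 1/15) = 2.2127
t = (x̄₁ - x̄₂)/SE = (59 - 53)/2.2127 = 2.7116
df = 45, t-critical = ±2.014
Decision: reject H₀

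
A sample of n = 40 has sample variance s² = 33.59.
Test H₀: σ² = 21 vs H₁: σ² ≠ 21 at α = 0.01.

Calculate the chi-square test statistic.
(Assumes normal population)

Answer: χ² = 62.3814, fail to reject H₀

Derivation:
df = n - 1 = 39
χ² = (n-1)s²/σ₀² = 39×33.59/21 = 62.3814
Critical values: χ²_{0.995,39} = 19.996, χ²_{0.005,39} = 65.476
Rejection region: χ² < 19.996 or χ² > 65.476
Decision: fail to reject H₀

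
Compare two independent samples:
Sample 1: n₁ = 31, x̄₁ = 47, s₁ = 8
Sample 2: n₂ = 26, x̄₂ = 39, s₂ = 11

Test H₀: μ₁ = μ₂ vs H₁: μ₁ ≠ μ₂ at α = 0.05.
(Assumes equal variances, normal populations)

Pooled variance: s²_p = [30×8² + 25×11²]/(55) = 89.9091
s_p = 9.4820
SE = s_p×√(1/n₁ + 1/n₂) = 9.4820×√(1/31 + 1/26) = 2.5216
t = (x̄₁ - x̄₂)/SE = (47 - 39)/2.5216 = 3.1726
df = 55, t-critical = ±2.004
Decision: reject H₀

Answer: t = 3.1726, reject H₀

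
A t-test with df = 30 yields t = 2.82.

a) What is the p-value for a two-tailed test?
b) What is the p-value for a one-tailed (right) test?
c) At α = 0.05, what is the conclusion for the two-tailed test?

Using t-distribution with df = 30:
a) Two-tailed: p = 2×P(T > 2.82) = 0.0084
b) One-tailed: p = P(T > 2.82) = 0.0042
c) 0.0084 < 0.05, reject H₀

Answer: a) 0.0084, b) 0.0042, c) reject H₀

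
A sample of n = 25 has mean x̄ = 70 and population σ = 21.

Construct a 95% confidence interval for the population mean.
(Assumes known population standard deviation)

Answer: (61.7680, 78.2320)

Derivation:
Confidence level: 95%, α = 0.05
z_0.025 = 1.960
SE = σ/√n = 21/√25 = 4.2000
Margin of error = 1.960 × 4.2000 = 8.2320
CI: x̄ ± margin = 70 ± 8.2320
CI: (61.7680, 78.2320)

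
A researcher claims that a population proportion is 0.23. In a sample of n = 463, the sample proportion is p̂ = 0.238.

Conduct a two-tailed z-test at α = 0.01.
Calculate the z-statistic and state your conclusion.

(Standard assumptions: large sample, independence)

Answer: z = 0.4090, fail to reject H₀

Derivation:
H₀: p = 0.23, H₁: p ≠ 0.23
Standard error: SE = √(p₀(1-p₀)/n) = √(0.23×0.77/463) = 0.019558
z-statistic: z = (p̂ - p₀)/SE = (0.238 - 0.23)/0.019558 = 0.4090
Critical value: z_0.005 = ±2.576
p-value = 0.6825
Decision: fail to reject H₀ at α = 0.01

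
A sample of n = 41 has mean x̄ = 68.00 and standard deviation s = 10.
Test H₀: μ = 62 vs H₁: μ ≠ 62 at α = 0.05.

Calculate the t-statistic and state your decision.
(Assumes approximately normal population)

df = n - 1 = 40
SE = s/√n = 10/√41 = 1.5617
t = (x̄ - μ₀)/SE = (68.00 - 62)/1.5617 = 3.8420
Critical value: t_{0.025,40} = ±2.021
p-value ≈ 0.0004
Decision: reject H₀

Answer: t = 3.8420, reject H₀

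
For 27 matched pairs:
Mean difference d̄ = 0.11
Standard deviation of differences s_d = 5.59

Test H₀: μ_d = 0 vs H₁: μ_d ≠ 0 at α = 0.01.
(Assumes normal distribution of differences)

Answer: t = 0.1022, fail to reject H₀

Derivation:
df = n - 1 = 26
SE = s_d/√n = 5.59/√27 = 1.0758
t = d̄/SE = 0.11/1.0758 = 0.1022
Critical value: t_{0.005,26} = ±2.779
p-value ≈ 0.9194
Decision: fail to reject H₀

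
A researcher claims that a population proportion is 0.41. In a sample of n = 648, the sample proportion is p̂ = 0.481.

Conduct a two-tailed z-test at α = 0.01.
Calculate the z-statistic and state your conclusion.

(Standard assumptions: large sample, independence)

H₀: p = 0.41, H₁: p ≠ 0.41
Standard error: SE = √(p₀(1-p₀)/n) = √(0.41×0.59/648) = 0.019321
z-statistic: z = (p̂ - p₀)/SE = (0.481 - 0.41)/0.019321 = 3.6748
Critical value: z_0.005 = ±2.576
p-value = 0.0002
Decision: reject H₀ at α = 0.01

Answer: z = 3.6748, reject H₀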